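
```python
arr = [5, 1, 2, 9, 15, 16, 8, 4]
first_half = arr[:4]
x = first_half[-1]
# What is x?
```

arr has length 8. The slice arr[:4] selects indices [0, 1, 2, 3] (0->5, 1->1, 2->2, 3->9), giving [5, 1, 2, 9]. So first_half = [5, 1, 2, 9]. Then first_half[-1] = 9.

9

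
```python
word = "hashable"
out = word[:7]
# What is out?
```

word has length 8. The slice word[:7] selects indices [0, 1, 2, 3, 4, 5, 6] (0->'h', 1->'a', 2->'s', 3->'h', 4->'a', 5->'b', 6->'l'), giving 'hashabl'.

'hashabl'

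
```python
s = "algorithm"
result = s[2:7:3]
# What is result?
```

s has length 9. The slice s[2:7:3] selects indices [2, 5] (2->'g', 5->'i'), giving 'gi'.

'gi'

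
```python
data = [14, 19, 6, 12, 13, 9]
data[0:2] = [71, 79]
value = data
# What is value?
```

data starts as [14, 19, 6, 12, 13, 9] (length 6). The slice data[0:2] covers indices [0, 1] with values [14, 19]. Replacing that slice with [71, 79] (same length) produces [71, 79, 6, 12, 13, 9].

[71, 79, 6, 12, 13, 9]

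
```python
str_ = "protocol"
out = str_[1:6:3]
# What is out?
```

str_ has length 8. The slice str_[1:6:3] selects indices [1, 4] (1->'r', 4->'o'), giving 'ro'.

'ro'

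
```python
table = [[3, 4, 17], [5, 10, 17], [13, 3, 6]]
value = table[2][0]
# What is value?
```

table[2] = [13, 3, 6]. Taking column 0 of that row yields 13.

13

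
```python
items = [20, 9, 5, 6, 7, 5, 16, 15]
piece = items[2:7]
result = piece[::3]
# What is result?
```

items has length 8. The slice items[2:7] selects indices [2, 3, 4, 5, 6] (2->5, 3->6, 4->7, 5->5, 6->16), giving [5, 6, 7, 5, 16]. So piece = [5, 6, 7, 5, 16]. piece has length 5. The slice piece[::3] selects indices [0, 3] (0->5, 3->5), giving [5, 5].

[5, 5]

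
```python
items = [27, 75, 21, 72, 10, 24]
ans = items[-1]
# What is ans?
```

items has length 6. Negative index -1 maps to positive index 6 + (-1) = 5. items[5] = 24.

24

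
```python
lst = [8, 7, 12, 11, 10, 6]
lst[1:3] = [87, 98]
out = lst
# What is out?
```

lst starts as [8, 7, 12, 11, 10, 6] (length 6). The slice lst[1:3] covers indices [1, 2] with values [7, 12]. Replacing that slice with [87, 98] (same length) produces [8, 87, 98, 11, 10, 6].

[8, 87, 98, 11, 10, 6]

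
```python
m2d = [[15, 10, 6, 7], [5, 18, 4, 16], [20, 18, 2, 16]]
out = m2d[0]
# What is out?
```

m2d has 3 rows. Row 0 is [15, 10, 6, 7].

[15, 10, 6, 7]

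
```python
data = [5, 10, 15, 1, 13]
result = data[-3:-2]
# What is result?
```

data has length 5. The slice data[-3:-2] selects indices [2] (2->15), giving [15].

[15]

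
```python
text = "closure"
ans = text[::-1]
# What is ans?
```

text has length 7. The slice text[::-1] selects indices [6, 5, 4, 3, 2, 1, 0] (6->'e', 5->'r', 4->'u', 3->'s', 2->'o', 1->'l', 0->'c'), giving 'erusolc'.

'erusolc'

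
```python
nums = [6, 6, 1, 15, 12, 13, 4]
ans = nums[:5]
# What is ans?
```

nums has length 7. The slice nums[:5] selects indices [0, 1, 2, 3, 4] (0->6, 1->6, 2->1, 3->15, 4->12), giving [6, 6, 1, 15, 12].

[6, 6, 1, 15, 12]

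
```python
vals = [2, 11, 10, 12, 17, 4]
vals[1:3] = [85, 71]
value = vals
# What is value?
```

vals starts as [2, 11, 10, 12, 17, 4] (length 6). The slice vals[1:3] covers indices [1, 2] with values [11, 10]. Replacing that slice with [85, 71] (same length) produces [2, 85, 71, 12, 17, 4].

[2, 85, 71, 12, 17, 4]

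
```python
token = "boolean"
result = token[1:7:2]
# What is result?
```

token has length 7. The slice token[1:7:2] selects indices [1, 3, 5] (1->'o', 3->'l', 5->'a'), giving 'ola'.

'ola'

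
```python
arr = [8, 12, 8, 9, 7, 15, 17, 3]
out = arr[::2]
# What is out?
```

arr has length 8. The slice arr[::2] selects indices [0, 2, 4, 6] (0->8, 2->8, 4->7, 6->17), giving [8, 8, 7, 17].

[8, 8, 7, 17]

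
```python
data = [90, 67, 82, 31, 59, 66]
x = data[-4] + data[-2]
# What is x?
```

data has length 6. Negative index -4 maps to positive index 6 + (-4) = 2. data[2] = 82.
data has length 6. Negative index -2 maps to positive index 6 + (-2) = 4. data[4] = 59.
Sum: 82 + 59 = 141.

141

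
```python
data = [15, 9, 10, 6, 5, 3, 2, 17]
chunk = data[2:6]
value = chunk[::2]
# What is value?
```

data has length 8. The slice data[2:6] selects indices [2, 3, 4, 5] (2->10, 3->6, 4->5, 5->3), giving [10, 6, 5, 3]. So chunk = [10, 6, 5, 3]. chunk has length 4. The slice chunk[::2] selects indices [0, 2] (0->10, 2->5), giving [10, 5].

[10, 5]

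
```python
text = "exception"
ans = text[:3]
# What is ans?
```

text has length 9. The slice text[:3] selects indices [0, 1, 2] (0->'e', 1->'x', 2->'c'), giving 'exc'.

'exc'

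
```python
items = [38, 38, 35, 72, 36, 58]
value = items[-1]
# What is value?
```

items has length 6. Negative index -1 maps to positive index 6 + (-1) = 5. items[5] = 58.

58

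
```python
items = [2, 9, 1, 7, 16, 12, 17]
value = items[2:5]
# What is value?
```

items has length 7. The slice items[2:5] selects indices [2, 3, 4] (2->1, 3->7, 4->16), giving [1, 7, 16].

[1, 7, 16]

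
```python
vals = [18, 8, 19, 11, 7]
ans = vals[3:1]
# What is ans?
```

vals has length 5. The slice vals[3:1] resolves to an empty index range, so the result is [].

[]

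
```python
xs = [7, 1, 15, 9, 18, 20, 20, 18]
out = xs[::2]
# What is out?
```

xs has length 8. The slice xs[::2] selects indices [0, 2, 4, 6] (0->7, 2->15, 4->18, 6->20), giving [7, 15, 18, 20].

[7, 15, 18, 20]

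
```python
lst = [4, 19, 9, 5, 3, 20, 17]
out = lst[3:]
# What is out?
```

lst has length 7. The slice lst[3:] selects indices [3, 4, 5, 6] (3->5, 4->3, 5->20, 6->17), giving [5, 3, 20, 17].

[5, 3, 20, 17]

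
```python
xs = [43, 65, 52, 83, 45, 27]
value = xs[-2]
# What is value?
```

xs has length 6. Negative index -2 maps to positive index 6 + (-2) = 4. xs[4] = 45.

45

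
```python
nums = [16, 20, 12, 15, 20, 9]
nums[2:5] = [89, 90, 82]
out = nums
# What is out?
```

nums starts as [16, 20, 12, 15, 20, 9] (length 6). The slice nums[2:5] covers indices [2, 3, 4] with values [12, 15, 20]. Replacing that slice with [89, 90, 82] (same length) produces [16, 20, 89, 90, 82, 9].

[16, 20, 89, 90, 82, 9]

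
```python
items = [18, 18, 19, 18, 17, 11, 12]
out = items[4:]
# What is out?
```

items has length 7. The slice items[4:] selects indices [4, 5, 6] (4->17, 5->11, 6->12), giving [17, 11, 12].

[17, 11, 12]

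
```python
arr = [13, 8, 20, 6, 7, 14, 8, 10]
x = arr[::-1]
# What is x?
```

arr has length 8. The slice arr[::-1] selects indices [7, 6, 5, 4, 3, 2, 1, 0] (7->10, 6->8, 5->14, 4->7, 3->6, 2->20, 1->8, 0->13), giving [10, 8, 14, 7, 6, 20, 8, 13].

[10, 8, 14, 7, 6, 20, 8, 13]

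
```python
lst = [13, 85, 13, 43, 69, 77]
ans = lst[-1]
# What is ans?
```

lst has length 6. Negative index -1 maps to positive index 6 + (-1) = 5. lst[5] = 77.

77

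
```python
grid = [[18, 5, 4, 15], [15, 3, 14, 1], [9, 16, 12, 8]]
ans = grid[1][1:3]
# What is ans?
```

grid[1] = [15, 3, 14, 1]. grid[1] has length 4. The slice grid[1][1:3] selects indices [1, 2] (1->3, 2->14), giving [3, 14].

[3, 14]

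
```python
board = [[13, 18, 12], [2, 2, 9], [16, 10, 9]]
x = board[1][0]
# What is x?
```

board[1] = [2, 2, 9]. Taking column 0 of that row yields 2.

2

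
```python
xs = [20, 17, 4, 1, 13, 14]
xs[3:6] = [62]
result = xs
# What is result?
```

xs starts as [20, 17, 4, 1, 13, 14] (length 6). The slice xs[3:6] covers indices [3, 4, 5] with values [1, 13, 14]. Replacing that slice with [62] (different length) produces [20, 17, 4, 62].

[20, 17, 4, 62]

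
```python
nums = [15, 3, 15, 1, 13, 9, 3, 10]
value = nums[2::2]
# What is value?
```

nums has length 8. The slice nums[2::2] selects indices [2, 4, 6] (2->15, 4->13, 6->3), giving [15, 13, 3].

[15, 13, 3]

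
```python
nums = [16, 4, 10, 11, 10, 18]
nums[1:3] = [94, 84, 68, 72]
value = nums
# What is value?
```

nums starts as [16, 4, 10, 11, 10, 18] (length 6). The slice nums[1:3] covers indices [1, 2] with values [4, 10]. Replacing that slice with [94, 84, 68, 72] (different length) produces [16, 94, 84, 68, 72, 11, 10, 18].

[16, 94, 84, 68, 72, 11, 10, 18]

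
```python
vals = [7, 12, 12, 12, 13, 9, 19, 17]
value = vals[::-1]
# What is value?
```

vals has length 8. The slice vals[::-1] selects indices [7, 6, 5, 4, 3, 2, 1, 0] (7->17, 6->19, 5->9, 4->13, 3->12, 2->12, 1->12, 0->7), giving [17, 19, 9, 13, 12, 12, 12, 7].

[17, 19, 9, 13, 12, 12, 12, 7]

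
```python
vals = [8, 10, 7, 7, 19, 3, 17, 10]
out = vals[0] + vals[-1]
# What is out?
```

vals has length 8. vals[0] = 8.
vals has length 8. Negative index -1 maps to positive index 8 + (-1) = 7. vals[7] = 10.
Sum: 8 + 10 = 18.

18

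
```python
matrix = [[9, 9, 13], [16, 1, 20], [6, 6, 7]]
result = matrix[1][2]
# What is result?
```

matrix[1] = [16, 1, 20]. Taking column 2 of that row yields 20.

20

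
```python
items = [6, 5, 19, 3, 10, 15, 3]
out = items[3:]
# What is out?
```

items has length 7. The slice items[3:] selects indices [3, 4, 5, 6] (3->3, 4->10, 5->15, 6->3), giving [3, 10, 15, 3].

[3, 10, 15, 3]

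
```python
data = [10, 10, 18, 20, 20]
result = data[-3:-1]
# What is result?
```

data has length 5. The slice data[-3:-1] selects indices [2, 3] (2->18, 3->20), giving [18, 20].

[18, 20]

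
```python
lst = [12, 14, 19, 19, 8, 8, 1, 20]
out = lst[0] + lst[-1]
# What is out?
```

lst has length 8. lst[0] = 12.
lst has length 8. Negative index -1 maps to positive index 8 + (-1) = 7. lst[7] = 20.
Sum: 12 + 20 = 32.

32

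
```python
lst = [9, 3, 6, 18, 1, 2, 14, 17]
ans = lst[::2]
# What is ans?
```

lst has length 8. The slice lst[::2] selects indices [0, 2, 4, 6] (0->9, 2->6, 4->1, 6->14), giving [9, 6, 1, 14].

[9, 6, 1, 14]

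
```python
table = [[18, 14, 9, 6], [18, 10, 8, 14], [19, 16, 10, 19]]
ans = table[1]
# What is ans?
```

table has 3 rows. Row 1 is [18, 10, 8, 14].

[18, 10, 8, 14]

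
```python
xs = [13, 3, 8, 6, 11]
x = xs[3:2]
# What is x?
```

xs has length 5. The slice xs[3:2] resolves to an empty index range, so the result is [].

[]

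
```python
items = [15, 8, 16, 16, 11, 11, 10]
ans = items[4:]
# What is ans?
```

items has length 7. The slice items[4:] selects indices [4, 5, 6] (4->11, 5->11, 6->10), giving [11, 11, 10].

[11, 11, 10]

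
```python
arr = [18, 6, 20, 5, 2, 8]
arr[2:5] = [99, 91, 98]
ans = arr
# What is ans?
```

arr starts as [18, 6, 20, 5, 2, 8] (length 6). The slice arr[2:5] covers indices [2, 3, 4] with values [20, 5, 2]. Replacing that slice with [99, 91, 98] (same length) produces [18, 6, 99, 91, 98, 8].

[18, 6, 99, 91, 98, 8]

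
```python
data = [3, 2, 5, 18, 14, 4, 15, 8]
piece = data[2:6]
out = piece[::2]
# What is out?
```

data has length 8. The slice data[2:6] selects indices [2, 3, 4, 5] (2->5, 3->18, 4->14, 5->4), giving [5, 18, 14, 4]. So piece = [5, 18, 14, 4]. piece has length 4. The slice piece[::2] selects indices [0, 2] (0->5, 2->14), giving [5, 14].

[5, 14]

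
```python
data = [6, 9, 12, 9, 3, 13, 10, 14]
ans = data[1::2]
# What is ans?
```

data has length 8. The slice data[1::2] selects indices [1, 3, 5, 7] (1->9, 3->9, 5->13, 7->14), giving [9, 9, 13, 14].

[9, 9, 13, 14]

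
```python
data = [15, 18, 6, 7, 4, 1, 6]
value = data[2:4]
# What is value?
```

data has length 7. The slice data[2:4] selects indices [2, 3] (2->6, 3->7), giving [6, 7].

[6, 7]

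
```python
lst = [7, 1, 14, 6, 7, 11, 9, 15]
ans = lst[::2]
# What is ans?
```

lst has length 8. The slice lst[::2] selects indices [0, 2, 4, 6] (0->7, 2->14, 4->7, 6->9), giving [7, 14, 7, 9].

[7, 14, 7, 9]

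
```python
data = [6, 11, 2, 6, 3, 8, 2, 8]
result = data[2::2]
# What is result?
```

data has length 8. The slice data[2::2] selects indices [2, 4, 6] (2->2, 4->3, 6->2), giving [2, 3, 2].

[2, 3, 2]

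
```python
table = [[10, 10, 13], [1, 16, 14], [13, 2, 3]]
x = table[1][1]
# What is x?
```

table[1] = [1, 16, 14]. Taking column 1 of that row yields 16.

16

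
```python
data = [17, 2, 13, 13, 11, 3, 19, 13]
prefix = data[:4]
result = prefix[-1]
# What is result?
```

data has length 8. The slice data[:4] selects indices [0, 1, 2, 3] (0->17, 1->2, 2->13, 3->13), giving [17, 2, 13, 13]. So prefix = [17, 2, 13, 13]. Then prefix[-1] = 13.

13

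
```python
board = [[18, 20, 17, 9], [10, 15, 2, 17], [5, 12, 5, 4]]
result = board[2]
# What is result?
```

board has 3 rows. Row 2 is [5, 12, 5, 4].

[5, 12, 5, 4]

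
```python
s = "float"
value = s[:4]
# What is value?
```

s has length 5. The slice s[:4] selects indices [0, 1, 2, 3] (0->'f', 1->'l', 2->'o', 3->'a'), giving 'floa'.

'floa'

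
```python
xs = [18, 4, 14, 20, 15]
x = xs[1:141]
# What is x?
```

xs has length 5. The slice xs[1:141] selects indices [1, 2, 3, 4] (1->4, 2->14, 3->20, 4->15), giving [4, 14, 20, 15].

[4, 14, 20, 15]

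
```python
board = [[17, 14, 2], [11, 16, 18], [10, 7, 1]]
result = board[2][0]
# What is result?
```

board[2] = [10, 7, 1]. Taking column 0 of that row yields 10.

10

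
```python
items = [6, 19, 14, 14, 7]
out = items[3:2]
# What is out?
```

items has length 5. The slice items[3:2] resolves to an empty index range, so the result is [].

[]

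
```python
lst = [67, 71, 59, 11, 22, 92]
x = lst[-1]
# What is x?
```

lst has length 6. Negative index -1 maps to positive index 6 + (-1) = 5. lst[5] = 92.

92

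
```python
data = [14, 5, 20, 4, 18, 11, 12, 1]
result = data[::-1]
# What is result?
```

data has length 8. The slice data[::-1] selects indices [7, 6, 5, 4, 3, 2, 1, 0] (7->1, 6->12, 5->11, 4->18, 3->4, 2->20, 1->5, 0->14), giving [1, 12, 11, 18, 4, 20, 5, 14].

[1, 12, 11, 18, 4, 20, 5, 14]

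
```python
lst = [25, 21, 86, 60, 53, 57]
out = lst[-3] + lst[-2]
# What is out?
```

lst has length 6. Negative index -3 maps to positive index 6 + (-3) = 3. lst[3] = 60.
lst has length 6. Negative index -2 maps to positive index 6 + (-2) = 4. lst[4] = 53.
Sum: 60 + 53 = 113.

113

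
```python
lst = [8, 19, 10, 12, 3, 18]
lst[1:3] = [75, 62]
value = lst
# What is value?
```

lst starts as [8, 19, 10, 12, 3, 18] (length 6). The slice lst[1:3] covers indices [1, 2] with values [19, 10]. Replacing that slice with [75, 62] (same length) produces [8, 75, 62, 12, 3, 18].

[8, 75, 62, 12, 3, 18]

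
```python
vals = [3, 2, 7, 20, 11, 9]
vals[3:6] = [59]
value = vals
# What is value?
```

vals starts as [3, 2, 7, 20, 11, 9] (length 6). The slice vals[3:6] covers indices [3, 4, 5] with values [20, 11, 9]. Replacing that slice with [59] (different length) produces [3, 2, 7, 59].

[3, 2, 7, 59]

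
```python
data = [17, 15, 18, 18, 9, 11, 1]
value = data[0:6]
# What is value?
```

data has length 7. The slice data[0:6] selects indices [0, 1, 2, 3, 4, 5] (0->17, 1->15, 2->18, 3->18, 4->9, 5->11), giving [17, 15, 18, 18, 9, 11].

[17, 15, 18, 18, 9, 11]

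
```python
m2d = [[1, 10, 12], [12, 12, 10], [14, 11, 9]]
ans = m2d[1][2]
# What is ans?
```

m2d[1] = [12, 12, 10]. Taking column 2 of that row yields 10.

10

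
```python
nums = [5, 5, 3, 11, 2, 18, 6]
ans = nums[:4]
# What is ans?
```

nums has length 7. The slice nums[:4] selects indices [0, 1, 2, 3] (0->5, 1->5, 2->3, 3->11), giving [5, 5, 3, 11].

[5, 5, 3, 11]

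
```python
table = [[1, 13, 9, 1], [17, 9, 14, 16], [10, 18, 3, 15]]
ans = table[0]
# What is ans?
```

table has 3 rows. Row 0 is [1, 13, 9, 1].

[1, 13, 9, 1]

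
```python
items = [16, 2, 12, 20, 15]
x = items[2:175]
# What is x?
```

items has length 5. The slice items[2:175] selects indices [2, 3, 4] (2->12, 3->20, 4->15), giving [12, 20, 15].

[12, 20, 15]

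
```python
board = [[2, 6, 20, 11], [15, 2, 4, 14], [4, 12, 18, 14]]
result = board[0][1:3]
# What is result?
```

board[0] = [2, 6, 20, 11]. board[0] has length 4. The slice board[0][1:3] selects indices [1, 2] (1->6, 2->20), giving [6, 20].

[6, 20]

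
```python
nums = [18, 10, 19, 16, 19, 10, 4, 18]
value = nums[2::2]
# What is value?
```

nums has length 8. The slice nums[2::2] selects indices [2, 4, 6] (2->19, 4->19, 6->4), giving [19, 19, 4].

[19, 19, 4]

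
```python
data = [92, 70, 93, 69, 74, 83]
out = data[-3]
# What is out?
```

data has length 6. Negative index -3 maps to positive index 6 + (-3) = 3. data[3] = 69.

69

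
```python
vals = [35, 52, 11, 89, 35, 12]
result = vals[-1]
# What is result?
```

vals has length 6. Negative index -1 maps to positive index 6 + (-1) = 5. vals[5] = 12.

12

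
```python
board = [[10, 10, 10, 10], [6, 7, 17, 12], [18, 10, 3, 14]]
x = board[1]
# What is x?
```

board has 3 rows. Row 1 is [6, 7, 17, 12].

[6, 7, 17, 12]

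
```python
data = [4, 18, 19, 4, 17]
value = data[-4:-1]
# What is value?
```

data has length 5. The slice data[-4:-1] selects indices [1, 2, 3] (1->18, 2->19, 3->4), giving [18, 19, 4].

[18, 19, 4]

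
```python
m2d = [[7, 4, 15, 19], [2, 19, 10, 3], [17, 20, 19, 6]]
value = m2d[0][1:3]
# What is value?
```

m2d[0] = [7, 4, 15, 19]. m2d[0] has length 4. The slice m2d[0][1:3] selects indices [1, 2] (1->4, 2->15), giving [4, 15].

[4, 15]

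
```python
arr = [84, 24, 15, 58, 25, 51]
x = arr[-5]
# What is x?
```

arr has length 6. Negative index -5 maps to positive index 6 + (-5) = 1. arr[1] = 24.

24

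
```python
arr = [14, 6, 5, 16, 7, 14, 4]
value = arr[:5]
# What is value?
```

arr has length 7. The slice arr[:5] selects indices [0, 1, 2, 3, 4] (0->14, 1->6, 2->5, 3->16, 4->7), giving [14, 6, 5, 16, 7].

[14, 6, 5, 16, 7]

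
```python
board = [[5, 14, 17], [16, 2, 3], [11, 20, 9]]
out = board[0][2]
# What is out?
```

board[0] = [5, 14, 17]. Taking column 2 of that row yields 17.

17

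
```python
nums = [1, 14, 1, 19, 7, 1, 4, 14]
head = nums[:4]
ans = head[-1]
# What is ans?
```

nums has length 8. The slice nums[:4] selects indices [0, 1, 2, 3] (0->1, 1->14, 2->1, 3->19), giving [1, 14, 1, 19]. So head = [1, 14, 1, 19]. Then head[-1] = 19.

19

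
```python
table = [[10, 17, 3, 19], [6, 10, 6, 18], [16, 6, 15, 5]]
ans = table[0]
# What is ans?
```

table has 3 rows. Row 0 is [10, 17, 3, 19].

[10, 17, 3, 19]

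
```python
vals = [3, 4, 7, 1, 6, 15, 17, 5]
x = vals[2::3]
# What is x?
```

vals has length 8. The slice vals[2::3] selects indices [2, 5] (2->7, 5->15), giving [7, 15].

[7, 15]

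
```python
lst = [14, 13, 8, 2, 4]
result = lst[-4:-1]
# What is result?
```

lst has length 5. The slice lst[-4:-1] selects indices [1, 2, 3] (1->13, 2->8, 3->2), giving [13, 8, 2].

[13, 8, 2]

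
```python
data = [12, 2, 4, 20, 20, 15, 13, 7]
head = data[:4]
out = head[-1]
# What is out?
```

data has length 8. The slice data[:4] selects indices [0, 1, 2, 3] (0->12, 1->2, 2->4, 3->20), giving [12, 2, 4, 20]. So head = [12, 2, 4, 20]. Then head[-1] = 20.

20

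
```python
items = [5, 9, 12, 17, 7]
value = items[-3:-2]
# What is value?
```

items has length 5. The slice items[-3:-2] selects indices [2] (2->12), giving [12].

[12]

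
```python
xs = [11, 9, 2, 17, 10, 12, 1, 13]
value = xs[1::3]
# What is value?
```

xs has length 8. The slice xs[1::3] selects indices [1, 4, 7] (1->9, 4->10, 7->13), giving [9, 10, 13].

[9, 10, 13]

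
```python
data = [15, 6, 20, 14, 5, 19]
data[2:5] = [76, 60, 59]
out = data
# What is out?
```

data starts as [15, 6, 20, 14, 5, 19] (length 6). The slice data[2:5] covers indices [2, 3, 4] with values [20, 14, 5]. Replacing that slice with [76, 60, 59] (same length) produces [15, 6, 76, 60, 59, 19].

[15, 6, 76, 60, 59, 19]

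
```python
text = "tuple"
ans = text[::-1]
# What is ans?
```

text has length 5. The slice text[::-1] selects indices [4, 3, 2, 1, 0] (4->'e', 3->'l', 2->'p', 1->'u', 0->'t'), giving 'elput'.

'elput'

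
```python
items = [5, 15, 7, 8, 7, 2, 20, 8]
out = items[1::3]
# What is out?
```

items has length 8. The slice items[1::3] selects indices [1, 4, 7] (1->15, 4->7, 7->8), giving [15, 7, 8].

[15, 7, 8]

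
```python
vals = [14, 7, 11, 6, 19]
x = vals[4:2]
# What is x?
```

vals has length 5. The slice vals[4:2] resolves to an empty index range, so the result is [].

[]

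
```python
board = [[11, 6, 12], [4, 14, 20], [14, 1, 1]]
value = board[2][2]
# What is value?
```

board[2] = [14, 1, 1]. Taking column 2 of that row yields 1.

1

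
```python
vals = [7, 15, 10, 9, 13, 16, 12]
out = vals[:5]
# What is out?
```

vals has length 7. The slice vals[:5] selects indices [0, 1, 2, 3, 4] (0->7, 1->15, 2->10, 3->9, 4->13), giving [7, 15, 10, 9, 13].

[7, 15, 10, 9, 13]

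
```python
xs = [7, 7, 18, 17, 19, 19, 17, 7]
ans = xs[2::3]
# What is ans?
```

xs has length 8. The slice xs[2::3] selects indices [2, 5] (2->18, 5->19), giving [18, 19].

[18, 19]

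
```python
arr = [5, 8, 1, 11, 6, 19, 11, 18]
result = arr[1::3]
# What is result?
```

arr has length 8. The slice arr[1::3] selects indices [1, 4, 7] (1->8, 4->6, 7->18), giving [8, 6, 18].

[8, 6, 18]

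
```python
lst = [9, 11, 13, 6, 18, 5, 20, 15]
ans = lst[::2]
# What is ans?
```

lst has length 8. The slice lst[::2] selects indices [0, 2, 4, 6] (0->9, 2->13, 4->18, 6->20), giving [9, 13, 18, 20].

[9, 13, 18, 20]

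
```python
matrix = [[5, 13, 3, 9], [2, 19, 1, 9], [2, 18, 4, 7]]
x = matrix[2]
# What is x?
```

matrix has 3 rows. Row 2 is [2, 18, 4, 7].

[2, 18, 4, 7]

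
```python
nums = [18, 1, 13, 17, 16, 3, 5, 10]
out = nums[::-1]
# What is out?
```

nums has length 8. The slice nums[::-1] selects indices [7, 6, 5, 4, 3, 2, 1, 0] (7->10, 6->5, 5->3, 4->16, 3->17, 2->13, 1->1, 0->18), giving [10, 5, 3, 16, 17, 13, 1, 18].

[10, 5, 3, 16, 17, 13, 1, 18]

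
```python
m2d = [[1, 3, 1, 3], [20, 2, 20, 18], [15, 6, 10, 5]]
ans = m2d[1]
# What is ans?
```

m2d has 3 rows. Row 1 is [20, 2, 20, 18].

[20, 2, 20, 18]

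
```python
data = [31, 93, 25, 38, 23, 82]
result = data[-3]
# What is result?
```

data has length 6. Negative index -3 maps to positive index 6 + (-3) = 3. data[3] = 38.

38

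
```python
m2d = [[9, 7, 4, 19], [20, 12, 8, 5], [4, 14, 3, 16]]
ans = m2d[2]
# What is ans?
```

m2d has 3 rows. Row 2 is [4, 14, 3, 16].

[4, 14, 3, 16]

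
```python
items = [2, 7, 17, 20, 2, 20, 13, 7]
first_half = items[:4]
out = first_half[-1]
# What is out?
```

items has length 8. The slice items[:4] selects indices [0, 1, 2, 3] (0->2, 1->7, 2->17, 3->20), giving [2, 7, 17, 20]. So first_half = [2, 7, 17, 20]. Then first_half[-1] = 20.

20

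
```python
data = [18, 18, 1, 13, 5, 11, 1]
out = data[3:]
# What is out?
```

data has length 7. The slice data[3:] selects indices [3, 4, 5, 6] (3->13, 4->5, 5->11, 6->1), giving [13, 5, 11, 1].

[13, 5, 11, 1]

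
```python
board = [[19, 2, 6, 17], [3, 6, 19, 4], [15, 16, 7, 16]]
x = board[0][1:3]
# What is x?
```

board[0] = [19, 2, 6, 17]. board[0] has length 4. The slice board[0][1:3] selects indices [1, 2] (1->2, 2->6), giving [2, 6].

[2, 6]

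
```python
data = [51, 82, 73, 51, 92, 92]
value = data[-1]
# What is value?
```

data has length 6. Negative index -1 maps to positive index 6 + (-1) = 5. data[5] = 92.

92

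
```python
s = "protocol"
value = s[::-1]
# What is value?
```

s has length 8. The slice s[::-1] selects indices [7, 6, 5, 4, 3, 2, 1, 0] (7->'l', 6->'o', 5->'c', 4->'o', 3->'t', 2->'o', 1->'r', 0->'p'), giving 'locotorp'.

'locotorp'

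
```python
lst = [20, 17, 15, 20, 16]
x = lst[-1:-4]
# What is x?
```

lst has length 5. The slice lst[-1:-4] resolves to an empty index range, so the result is [].

[]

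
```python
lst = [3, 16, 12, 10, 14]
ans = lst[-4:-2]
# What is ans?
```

lst has length 5. The slice lst[-4:-2] selects indices [1, 2] (1->16, 2->12), giving [16, 12].

[16, 12]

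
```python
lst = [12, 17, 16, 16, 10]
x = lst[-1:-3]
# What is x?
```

lst has length 5. The slice lst[-1:-3] resolves to an empty index range, so the result is [].

[]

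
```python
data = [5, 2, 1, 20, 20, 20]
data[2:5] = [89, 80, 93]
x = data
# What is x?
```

data starts as [5, 2, 1, 20, 20, 20] (length 6). The slice data[2:5] covers indices [2, 3, 4] with values [1, 20, 20]. Replacing that slice with [89, 80, 93] (same length) produces [5, 2, 89, 80, 93, 20].

[5, 2, 89, 80, 93, 20]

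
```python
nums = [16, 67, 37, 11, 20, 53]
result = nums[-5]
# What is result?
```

nums has length 6. Negative index -5 maps to positive index 6 + (-5) = 1. nums[1] = 67.

67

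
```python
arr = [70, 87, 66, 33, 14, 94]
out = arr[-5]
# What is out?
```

arr has length 6. Negative index -5 maps to positive index 6 + (-5) = 1. arr[1] = 87.

87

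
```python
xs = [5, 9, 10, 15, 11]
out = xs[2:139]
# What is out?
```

xs has length 5. The slice xs[2:139] selects indices [2, 3, 4] (2->10, 3->15, 4->11), giving [10, 15, 11].

[10, 15, 11]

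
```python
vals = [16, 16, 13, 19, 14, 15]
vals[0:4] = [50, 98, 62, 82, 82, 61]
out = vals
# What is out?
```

vals starts as [16, 16, 13, 19, 14, 15] (length 6). The slice vals[0:4] covers indices [0, 1, 2, 3] with values [16, 16, 13, 19]. Replacing that slice with [50, 98, 62, 82, 82, 61] (different length) produces [50, 98, 62, 82, 82, 61, 14, 15].

[50, 98, 62, 82, 82, 61, 14, 15]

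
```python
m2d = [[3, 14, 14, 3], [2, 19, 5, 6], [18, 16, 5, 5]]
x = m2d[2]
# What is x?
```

m2d has 3 rows. Row 2 is [18, 16, 5, 5].

[18, 16, 5, 5]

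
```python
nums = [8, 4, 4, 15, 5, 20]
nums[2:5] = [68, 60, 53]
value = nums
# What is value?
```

nums starts as [8, 4, 4, 15, 5, 20] (length 6). The slice nums[2:5] covers indices [2, 3, 4] with values [4, 15, 5]. Replacing that slice with [68, 60, 53] (same length) produces [8, 4, 68, 60, 53, 20].

[8, 4, 68, 60, 53, 20]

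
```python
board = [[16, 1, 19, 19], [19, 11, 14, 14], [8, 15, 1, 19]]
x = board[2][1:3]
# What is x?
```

board[2] = [8, 15, 1, 19]. board[2] has length 4. The slice board[2][1:3] selects indices [1, 2] (1->15, 2->1), giving [15, 1].

[15, 1]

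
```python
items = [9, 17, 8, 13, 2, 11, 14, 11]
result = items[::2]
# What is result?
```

items has length 8. The slice items[::2] selects indices [0, 2, 4, 6] (0->9, 2->8, 4->2, 6->14), giving [9, 8, 2, 14].

[9, 8, 2, 14]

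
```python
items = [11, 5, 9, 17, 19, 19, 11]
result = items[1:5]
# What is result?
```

items has length 7. The slice items[1:5] selects indices [1, 2, 3, 4] (1->5, 2->9, 3->17, 4->19), giving [5, 9, 17, 19].

[5, 9, 17, 19]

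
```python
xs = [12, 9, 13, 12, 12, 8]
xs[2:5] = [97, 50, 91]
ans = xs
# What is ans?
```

xs starts as [12, 9, 13, 12, 12, 8] (length 6). The slice xs[2:5] covers indices [2, 3, 4] with values [13, 12, 12]. Replacing that slice with [97, 50, 91] (same length) produces [12, 9, 97, 50, 91, 8].

[12, 9, 97, 50, 91, 8]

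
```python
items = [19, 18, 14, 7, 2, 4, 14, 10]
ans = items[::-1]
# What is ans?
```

items has length 8. The slice items[::-1] selects indices [7, 6, 5, 4, 3, 2, 1, 0] (7->10, 6->14, 5->4, 4->2, 3->7, 2->14, 1->18, 0->19), giving [10, 14, 4, 2, 7, 14, 18, 19].

[10, 14, 4, 2, 7, 14, 18, 19]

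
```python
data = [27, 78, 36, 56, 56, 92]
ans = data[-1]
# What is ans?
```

data has length 6. Negative index -1 maps to positive index 6 + (-1) = 5. data[5] = 92.

92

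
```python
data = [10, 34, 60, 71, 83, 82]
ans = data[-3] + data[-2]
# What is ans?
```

data has length 6. Negative index -3 maps to positive index 6 + (-3) = 3. data[3] = 71.
data has length 6. Negative index -2 maps to positive index 6 + (-2) = 4. data[4] = 83.
Sum: 71 + 83 = 154.

154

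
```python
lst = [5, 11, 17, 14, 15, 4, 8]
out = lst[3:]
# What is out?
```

lst has length 7. The slice lst[3:] selects indices [3, 4, 5, 6] (3->14, 4->15, 5->4, 6->8), giving [14, 15, 4, 8].

[14, 15, 4, 8]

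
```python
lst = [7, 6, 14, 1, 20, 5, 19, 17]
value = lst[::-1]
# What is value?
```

lst has length 8. The slice lst[::-1] selects indices [7, 6, 5, 4, 3, 2, 1, 0] (7->17, 6->19, 5->5, 4->20, 3->1, 2->14, 1->6, 0->7), giving [17, 19, 5, 20, 1, 14, 6, 7].

[17, 19, 5, 20, 1, 14, 6, 7]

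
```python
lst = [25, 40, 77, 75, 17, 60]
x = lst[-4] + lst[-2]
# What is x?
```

lst has length 6. Negative index -4 maps to positive index 6 + (-4) = 2. lst[2] = 77.
lst has length 6. Negative index -2 maps to positive index 6 + (-2) = 4. lst[4] = 17.
Sum: 77 + 17 = 94.

94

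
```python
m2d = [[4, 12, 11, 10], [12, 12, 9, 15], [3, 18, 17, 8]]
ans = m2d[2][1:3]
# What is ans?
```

m2d[2] = [3, 18, 17, 8]. m2d[2] has length 4. The slice m2d[2][1:3] selects indices [1, 2] (1->18, 2->17), giving [18, 17].

[18, 17]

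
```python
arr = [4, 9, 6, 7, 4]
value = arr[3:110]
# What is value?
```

arr has length 5. The slice arr[3:110] selects indices [3, 4] (3->7, 4->4), giving [7, 4].

[7, 4]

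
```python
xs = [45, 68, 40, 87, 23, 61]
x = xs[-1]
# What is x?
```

xs has length 6. Negative index -1 maps to positive index 6 + (-1) = 5. xs[5] = 61.

61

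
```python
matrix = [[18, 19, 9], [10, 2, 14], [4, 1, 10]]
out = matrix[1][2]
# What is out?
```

matrix[1] = [10, 2, 14]. Taking column 2 of that row yields 14.

14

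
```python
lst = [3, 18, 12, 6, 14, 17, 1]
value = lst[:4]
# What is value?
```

lst has length 7. The slice lst[:4] selects indices [0, 1, 2, 3] (0->3, 1->18, 2->12, 3->6), giving [3, 18, 12, 6].

[3, 18, 12, 6]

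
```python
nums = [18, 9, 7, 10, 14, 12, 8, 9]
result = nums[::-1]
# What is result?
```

nums has length 8. The slice nums[::-1] selects indices [7, 6, 5, 4, 3, 2, 1, 0] (7->9, 6->8, 5->12, 4->14, 3->10, 2->7, 1->9, 0->18), giving [9, 8, 12, 14, 10, 7, 9, 18].

[9, 8, 12, 14, 10, 7, 9, 18]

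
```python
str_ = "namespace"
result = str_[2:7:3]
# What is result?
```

str_ has length 9. The slice str_[2:7:3] selects indices [2, 5] (2->'m', 5->'p'), giving 'mp'.

'mp'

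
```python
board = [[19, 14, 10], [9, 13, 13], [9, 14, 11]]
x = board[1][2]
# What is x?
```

board[1] = [9, 13, 13]. Taking column 2 of that row yields 13.

13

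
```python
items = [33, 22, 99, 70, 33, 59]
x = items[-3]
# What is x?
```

items has length 6. Negative index -3 maps to positive index 6 + (-3) = 3. items[3] = 70.

70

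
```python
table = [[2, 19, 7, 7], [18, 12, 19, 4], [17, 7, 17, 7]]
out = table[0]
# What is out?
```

table has 3 rows. Row 0 is [2, 19, 7, 7].

[2, 19, 7, 7]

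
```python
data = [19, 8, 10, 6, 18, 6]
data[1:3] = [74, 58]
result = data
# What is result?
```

data starts as [19, 8, 10, 6, 18, 6] (length 6). The slice data[1:3] covers indices [1, 2] with values [8, 10]. Replacing that slice with [74, 58] (same length) produces [19, 74, 58, 6, 18, 6].

[19, 74, 58, 6, 18, 6]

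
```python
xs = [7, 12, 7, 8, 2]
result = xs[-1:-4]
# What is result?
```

xs has length 5. The slice xs[-1:-4] resolves to an empty index range, so the result is [].

[]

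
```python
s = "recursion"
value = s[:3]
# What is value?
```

s has length 9. The slice s[:3] selects indices [0, 1, 2] (0->'r', 1->'e', 2->'c'), giving 'rec'.

'rec'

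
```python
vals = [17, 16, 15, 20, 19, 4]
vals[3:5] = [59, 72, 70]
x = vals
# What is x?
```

vals starts as [17, 16, 15, 20, 19, 4] (length 6). The slice vals[3:5] covers indices [3, 4] with values [20, 19]. Replacing that slice with [59, 72, 70] (different length) produces [17, 16, 15, 59, 72, 70, 4].

[17, 16, 15, 59, 72, 70, 4]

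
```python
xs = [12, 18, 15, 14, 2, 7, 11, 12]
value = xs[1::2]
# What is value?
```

xs has length 8. The slice xs[1::2] selects indices [1, 3, 5, 7] (1->18, 3->14, 5->7, 7->12), giving [18, 14, 7, 12].

[18, 14, 7, 12]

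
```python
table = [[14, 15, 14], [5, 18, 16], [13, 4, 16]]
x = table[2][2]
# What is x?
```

table[2] = [13, 4, 16]. Taking column 2 of that row yields 16.

16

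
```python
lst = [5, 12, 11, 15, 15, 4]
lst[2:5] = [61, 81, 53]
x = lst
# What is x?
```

lst starts as [5, 12, 11, 15, 15, 4] (length 6). The slice lst[2:5] covers indices [2, 3, 4] with values [11, 15, 15]. Replacing that slice with [61, 81, 53] (same length) produces [5, 12, 61, 81, 53, 4].

[5, 12, 61, 81, 53, 4]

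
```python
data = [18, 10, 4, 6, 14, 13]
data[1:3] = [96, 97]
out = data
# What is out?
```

data starts as [18, 10, 4, 6, 14, 13] (length 6). The slice data[1:3] covers indices [1, 2] with values [10, 4]. Replacing that slice with [96, 97] (same length) produces [18, 96, 97, 6, 14, 13].

[18, 96, 97, 6, 14, 13]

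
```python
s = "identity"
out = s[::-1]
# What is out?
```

s has length 8. The slice s[::-1] selects indices [7, 6, 5, 4, 3, 2, 1, 0] (7->'y', 6->'t', 5->'i', 4->'t', 3->'n', 2->'e', 1->'d', 0->'i'), giving 'ytitnedi'.

'ytitnedi'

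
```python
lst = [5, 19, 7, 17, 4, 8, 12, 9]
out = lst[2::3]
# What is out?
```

lst has length 8. The slice lst[2::3] selects indices [2, 5] (2->7, 5->8), giving [7, 8].

[7, 8]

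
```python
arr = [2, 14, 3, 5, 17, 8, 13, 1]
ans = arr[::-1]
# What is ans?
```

arr has length 8. The slice arr[::-1] selects indices [7, 6, 5, 4, 3, 2, 1, 0] (7->1, 6->13, 5->8, 4->17, 3->5, 2->3, 1->14, 0->2), giving [1, 13, 8, 17, 5, 3, 14, 2].

[1, 13, 8, 17, 5, 3, 14, 2]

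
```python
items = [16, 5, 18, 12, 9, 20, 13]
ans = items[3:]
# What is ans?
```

items has length 7. The slice items[3:] selects indices [3, 4, 5, 6] (3->12, 4->9, 5->20, 6->13), giving [12, 9, 20, 13].

[12, 9, 20, 13]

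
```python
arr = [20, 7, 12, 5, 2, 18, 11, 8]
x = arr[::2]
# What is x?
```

arr has length 8. The slice arr[::2] selects indices [0, 2, 4, 6] (0->20, 2->12, 4->2, 6->11), giving [20, 12, 2, 11].

[20, 12, 2, 11]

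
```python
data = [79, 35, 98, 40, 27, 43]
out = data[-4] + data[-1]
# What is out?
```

data has length 6. Negative index -4 maps to positive index 6 + (-4) = 2. data[2] = 98.
data has length 6. Negative index -1 maps to positive index 6 + (-1) = 5. data[5] = 43.
Sum: 98 + 43 = 141.

141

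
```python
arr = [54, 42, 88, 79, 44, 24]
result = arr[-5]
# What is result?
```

arr has length 6. Negative index -5 maps to positive index 6 + (-5) = 1. arr[1] = 42.

42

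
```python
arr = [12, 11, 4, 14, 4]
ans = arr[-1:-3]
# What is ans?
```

arr has length 5. The slice arr[-1:-3] resolves to an empty index range, so the result is [].

[]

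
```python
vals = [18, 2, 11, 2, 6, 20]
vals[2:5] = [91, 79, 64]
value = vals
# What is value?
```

vals starts as [18, 2, 11, 2, 6, 20] (length 6). The slice vals[2:5] covers indices [2, 3, 4] with values [11, 2, 6]. Replacing that slice with [91, 79, 64] (same length) produces [18, 2, 91, 79, 64, 20].

[18, 2, 91, 79, 64, 20]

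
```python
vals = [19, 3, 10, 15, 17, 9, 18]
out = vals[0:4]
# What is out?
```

vals has length 7. The slice vals[0:4] selects indices [0, 1, 2, 3] (0->19, 1->3, 2->10, 3->15), giving [19, 3, 10, 15].

[19, 3, 10, 15]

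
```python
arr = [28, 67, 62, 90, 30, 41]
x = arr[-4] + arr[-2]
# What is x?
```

arr has length 6. Negative index -4 maps to positive index 6 + (-4) = 2. arr[2] = 62.
arr has length 6. Negative index -2 maps to positive index 6 + (-2) = 4. arr[4] = 30.
Sum: 62 + 30 = 92.

92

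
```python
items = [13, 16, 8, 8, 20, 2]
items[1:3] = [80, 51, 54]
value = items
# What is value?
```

items starts as [13, 16, 8, 8, 20, 2] (length 6). The slice items[1:3] covers indices [1, 2] with values [16, 8]. Replacing that slice with [80, 51, 54] (different length) produces [13, 80, 51, 54, 8, 20, 2].

[13, 80, 51, 54, 8, 20, 2]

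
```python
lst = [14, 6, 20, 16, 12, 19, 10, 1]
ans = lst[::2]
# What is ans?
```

lst has length 8. The slice lst[::2] selects indices [0, 2, 4, 6] (0->14, 2->20, 4->12, 6->10), giving [14, 20, 12, 10].

[14, 20, 12, 10]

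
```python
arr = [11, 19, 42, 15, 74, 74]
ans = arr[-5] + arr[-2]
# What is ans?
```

arr has length 6. Negative index -5 maps to positive index 6 + (-5) = 1. arr[1] = 19.
arr has length 6. Negative index -2 maps to positive index 6 + (-2) = 4. arr[4] = 74.
Sum: 19 + 74 = 93.

93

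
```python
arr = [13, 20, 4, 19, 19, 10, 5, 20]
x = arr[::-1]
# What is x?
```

arr has length 8. The slice arr[::-1] selects indices [7, 6, 5, 4, 3, 2, 1, 0] (7->20, 6->5, 5->10, 4->19, 3->19, 2->4, 1->20, 0->13), giving [20, 5, 10, 19, 19, 4, 20, 13].

[20, 5, 10, 19, 19, 4, 20, 13]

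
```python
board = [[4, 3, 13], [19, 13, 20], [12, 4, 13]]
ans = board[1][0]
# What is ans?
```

board[1] = [19, 13, 20]. Taking column 0 of that row yields 19.

19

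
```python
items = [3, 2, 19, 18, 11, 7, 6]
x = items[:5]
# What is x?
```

items has length 7. The slice items[:5] selects indices [0, 1, 2, 3, 4] (0->3, 1->2, 2->19, 3->18, 4->11), giving [3, 2, 19, 18, 11].

[3, 2, 19, 18, 11]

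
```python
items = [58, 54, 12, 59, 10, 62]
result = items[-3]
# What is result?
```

items has length 6. Negative index -3 maps to positive index 6 + (-3) = 3. items[3] = 59.

59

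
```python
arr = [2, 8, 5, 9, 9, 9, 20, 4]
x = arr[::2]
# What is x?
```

arr has length 8. The slice arr[::2] selects indices [0, 2, 4, 6] (0->2, 2->5, 4->9, 6->20), giving [2, 5, 9, 20].

[2, 5, 9, 20]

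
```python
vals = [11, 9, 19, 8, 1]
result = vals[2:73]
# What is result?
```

vals has length 5. The slice vals[2:73] selects indices [2, 3, 4] (2->19, 3->8, 4->1), giving [19, 8, 1].

[19, 8, 1]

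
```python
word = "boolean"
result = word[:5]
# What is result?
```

word has length 7. The slice word[:5] selects indices [0, 1, 2, 3, 4] (0->'b', 1->'o', 2->'o', 3->'l', 4->'e'), giving 'boole'.

'boole'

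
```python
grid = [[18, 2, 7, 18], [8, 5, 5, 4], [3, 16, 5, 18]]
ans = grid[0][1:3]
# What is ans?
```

grid[0] = [18, 2, 7, 18]. grid[0] has length 4. The slice grid[0][1:3] selects indices [1, 2] (1->2, 2->7), giving [2, 7].

[2, 7]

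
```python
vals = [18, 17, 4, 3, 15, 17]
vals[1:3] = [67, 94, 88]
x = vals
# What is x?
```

vals starts as [18, 17, 4, 3, 15, 17] (length 6). The slice vals[1:3] covers indices [1, 2] with values [17, 4]. Replacing that slice with [67, 94, 88] (different length) produces [18, 67, 94, 88, 3, 15, 17].

[18, 67, 94, 88, 3, 15, 17]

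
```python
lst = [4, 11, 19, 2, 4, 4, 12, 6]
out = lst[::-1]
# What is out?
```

lst has length 8. The slice lst[::-1] selects indices [7, 6, 5, 4, 3, 2, 1, 0] (7->6, 6->12, 5->4, 4->4, 3->2, 2->19, 1->11, 0->4), giving [6, 12, 4, 4, 2, 19, 11, 4].

[6, 12, 4, 4, 2, 19, 11, 4]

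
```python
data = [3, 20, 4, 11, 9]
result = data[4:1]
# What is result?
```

data has length 5. The slice data[4:1] resolves to an empty index range, so the result is [].

[]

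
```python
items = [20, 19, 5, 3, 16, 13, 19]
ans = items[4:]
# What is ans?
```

items has length 7. The slice items[4:] selects indices [4, 5, 6] (4->16, 5->13, 6->19), giving [16, 13, 19].

[16, 13, 19]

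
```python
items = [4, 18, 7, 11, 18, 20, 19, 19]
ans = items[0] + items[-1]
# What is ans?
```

items has length 8. items[0] = 4.
items has length 8. Negative index -1 maps to positive index 8 + (-1) = 7. items[7] = 19.
Sum: 4 + 19 = 23.

23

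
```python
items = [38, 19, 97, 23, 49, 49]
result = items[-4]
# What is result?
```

items has length 6. Negative index -4 maps to positive index 6 + (-4) = 2. items[2] = 97.

97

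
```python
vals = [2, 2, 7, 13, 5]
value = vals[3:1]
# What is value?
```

vals has length 5. The slice vals[3:1] resolves to an empty index range, so the result is [].

[]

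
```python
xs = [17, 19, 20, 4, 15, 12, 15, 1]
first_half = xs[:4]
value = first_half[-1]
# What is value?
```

xs has length 8. The slice xs[:4] selects indices [0, 1, 2, 3] (0->17, 1->19, 2->20, 3->4), giving [17, 19, 20, 4]. So first_half = [17, 19, 20, 4]. Then first_half[-1] = 4.

4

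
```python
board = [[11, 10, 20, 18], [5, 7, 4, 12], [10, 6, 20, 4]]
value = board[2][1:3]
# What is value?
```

board[2] = [10, 6, 20, 4]. board[2] has length 4. The slice board[2][1:3] selects indices [1, 2] (1->6, 2->20), giving [6, 20].

[6, 20]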